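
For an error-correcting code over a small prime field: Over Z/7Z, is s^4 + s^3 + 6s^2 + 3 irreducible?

Write P(s) = s^4 + s^3 + 6s^2 + 3.
Check for roots in Z/7Z: P(0) = 3; P(1) = 4; P(2) = 2; P(3) = 4; P(4) = 6; P(5) = 0 → root; P(6) = 2.
P(5) = 0, so (s − 5) divides P(s); P is reducible.

No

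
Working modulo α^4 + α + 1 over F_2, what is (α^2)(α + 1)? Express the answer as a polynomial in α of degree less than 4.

Multiply in F_2[α]: (α^2)·(α + 1) = α^3 + α^2.
Reduced: α^3 + α^2.

α^3 + α^2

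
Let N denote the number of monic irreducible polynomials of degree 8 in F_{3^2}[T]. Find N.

The number of monic irreducibles of degree 8 over GF(9) is (1/8)·Σ_{d∣8} μ(8/d) 9^d.
Divisors of 8: 1, 2, 4, 8; μ(8/d) for each: 0, 0, -1, 1.
Σ = − 9^4 + 9^8 = 43040160.
N = 43040160/8 = 5380020.

5380020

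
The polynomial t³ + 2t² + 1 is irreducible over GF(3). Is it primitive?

Yes

Write f(t) = t³ + 2t² + 1.
|GF(3^3)^×| = 3^3 − 1 = 26. Prime factorization: 26 = 2·13.
f is primitive ⇔ t has order 26 in GF(3)[t]/(f), i.e. t^(26/q) ≠ 1 for each prime q | 26.
t^(13) mod f = 2.
t^(2) mod f = t².
None equal 1, so t has full order 26; f is primitive.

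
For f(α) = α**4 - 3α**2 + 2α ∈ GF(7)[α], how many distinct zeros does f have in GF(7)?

Evaluate at each of the 7 elements of GF(7):
f(0) = 0 → root; f(1) = 0 → root; f(2) = 1; f(3) = 4; f(4) = 6; f(5) = 0 → root; f(6) = 3.
Roots: {0, 1, 5}.

3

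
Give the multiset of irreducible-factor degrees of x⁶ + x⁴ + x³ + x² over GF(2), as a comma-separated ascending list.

1, 1, 1, 3

Write h(x) = x⁶ + x⁴ + x³ + x².
Roots in GF(2): h(0) = 0 → root; h(1) = 0 → root.
Linear factors from roots: (x), (x + 1).
Complete factorization: h(x) = (x + 1)·(x)^2·(x³ + x² + 1).
Factor degrees with multiplicity: 1 + 1 + 1 + 3 = 6.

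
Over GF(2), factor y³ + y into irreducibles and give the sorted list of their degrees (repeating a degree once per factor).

Write f(y) = y³ + y.
Roots in GF(2): f(0) = 0 → root; f(1) = 0 → root.
Linear factors from roots: (y), (y + 1).
Complete factorization: f(y) = (y)·(y + 1)^2.
Factor degrees with multiplicity: 1 + 1 + 1 = 3.

1, 1, 1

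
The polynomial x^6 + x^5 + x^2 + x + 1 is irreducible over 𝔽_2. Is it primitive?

Write f(x) = x^6 + x^5 + x^2 + x + 1.
|GF(2^6)^×| = 2^6 − 1 = 63. Prime factorization: 63 = 3^2·7.
f is primitive ⇔ x has order 63 in GF(2)[x]/(f), i.e. x^(63/q) ≠ 1 for each prime q | 63.
x^(21) mod f = x^5 + x^3 + x^2.
x^(9) mod f = x^3 + x^2 + 1.
None equal 1, so x has full order 63; f is primitive.

Yes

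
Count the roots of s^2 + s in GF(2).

Write P(s) = s^2 + s.
Evaluate at each of the 2 elements of GF(2):
P(0) = 0 → root; P(1) = 0 → root.
Roots: {0, 1}.

2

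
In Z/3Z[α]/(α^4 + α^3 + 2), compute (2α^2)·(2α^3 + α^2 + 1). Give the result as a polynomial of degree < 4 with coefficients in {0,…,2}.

Multiply in Z/3Z[α]: (2α^2)·(2α^3 + α^2 + 1) = α^5 + 2α^4 + 2α^2.
Reduce using α^4 ≡ 2α^3 + 1 (mod α^4 + α^3 + 2).
Reduced: 2α^3 + 2α^2 + α + 1.

2α^3 + 2α^2 + α + 1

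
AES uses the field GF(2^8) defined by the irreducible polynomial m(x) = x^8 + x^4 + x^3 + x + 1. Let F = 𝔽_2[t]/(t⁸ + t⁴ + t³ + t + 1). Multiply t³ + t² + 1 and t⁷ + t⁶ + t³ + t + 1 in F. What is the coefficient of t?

Multiply in 𝔽_2[t]: (t³ + t² + 1)·(t⁷ + t⁶ + t³ + t + 1) = t¹⁰ + t⁸ + t⁷ + t⁵ + t⁴ + t³ + t² + t + 1.
Reduce using t⁸ ≡ t⁴ + t³ + t + 1 (mod t⁸ + t⁴ + t³ + t + 1).
Reduced: t⁷ + t⁶ + t³.

0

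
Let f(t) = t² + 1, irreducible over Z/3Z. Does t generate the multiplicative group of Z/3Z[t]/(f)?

|GF(3^2)^×| = 3^2 − 1 = 8. Prime factorization: 8 = 2^3.
f is primitive ⇔ t has order 8 in GF(3)[t]/(f), i.e. t^(8/q) ≠ 1 for each prime q | 8.
t^(4) mod f = 1
Since t^(4) = 1, the order of t divides 4 < 8; not primitive.

No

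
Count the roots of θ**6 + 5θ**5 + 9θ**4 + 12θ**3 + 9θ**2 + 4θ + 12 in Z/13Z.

Write f(θ) = θ**6 + 5θ**5 + 9θ**4 + 12θ**3 + 9θ**2 + 4θ + 12.
Evaluate at each of the 13 elements of Z/13Z:
f(0) = 12; f(1) = 0 → root; f(2) = 0 → root; f(3) = 8; f(4) = 6; f(5) = 9; f(6) = 0 → root; f(7) = 0 → root; f(8) = 0 → root; f(9) = 2; f(10) = 0 → root; f(11) = 5; f(12) = 10.
Roots: {1, 2, 6, 7, 8, 10}.

6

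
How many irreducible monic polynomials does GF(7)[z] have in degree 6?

19544

x^(7^6) − x is the product of all monic irreducibles of degree dividing 6; Möbius inversion gives N = (1/6) Σ μ(6/d)·7^d.
Divisors of 6: 1, 2, 3, 6; μ(6/d) for each: 1, -1, -1, 1.
Σ = 7^1 − 7^2 − 7^3 + 7^6 = 117264.
N = 117264/6 = 19544.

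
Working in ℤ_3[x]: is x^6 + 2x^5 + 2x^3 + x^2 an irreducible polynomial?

Write g(x) = x^6 + 2x^5 + 2x^3 + x^2.
Check for roots in ℤ_3: g(0) = 0 → root; g(1) = 0 → root; g(2) = 1.
g(0) = 0, so (x) divides g(x); g is reducible.

No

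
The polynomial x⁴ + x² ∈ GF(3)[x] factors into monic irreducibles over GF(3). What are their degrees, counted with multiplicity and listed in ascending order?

1, 1, 2

Write f(x) = x⁴ + x².
Roots in GF(3): f(0) = 0 → root; f(1) = 2; f(2) = 2.
Linear factors from roots: (x).
Complete factorization: f(x) = (x)^2·(x² + 1).
Factor degrees with multiplicity: 1 + 1 + 2 = 4.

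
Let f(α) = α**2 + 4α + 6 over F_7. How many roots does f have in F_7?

0

Evaluate at each of the 7 elements of F_7:
f(0) = 6; f(1) = 4; f(2) = 4; f(3) = 6; f(4) = 3; f(5) = 2; f(6) = 3.
No element is a root.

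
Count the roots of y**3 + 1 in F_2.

1

Write g(y) = y**3 + 1.
Evaluate at each of the 2 elements of F_2:
g(0) = 1; g(1) = 0 → root.
Roots: {1}.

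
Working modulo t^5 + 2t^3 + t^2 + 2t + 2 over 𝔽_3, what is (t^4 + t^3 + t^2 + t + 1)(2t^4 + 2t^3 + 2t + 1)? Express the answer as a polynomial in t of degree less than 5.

Multiply in 𝔽_3[t]: (t^4 + t^3 + t^2 + t + 1)·(2t^4 + 2t^3 + 2t + 1) = 2t^8 + t^7 + t^6 + t^4 + 2t^3 + 1.
Reduce using t^5 ≡ t^3 + 2t^2 + t + 1 (mod t^5 + 2t^3 + t^2 + 2t + 2).
Reduced: 2t^4 + t^3 + 2t^2 + 2t.

2t^4 + t^3 + 2t^2 + 2t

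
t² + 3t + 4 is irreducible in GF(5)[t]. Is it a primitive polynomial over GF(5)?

No

Write f(t) = t² + 3t + 4.
|GF(5^2)^×| = 5^2 − 1 = 24. Prime factorization: 24 = 2^3·3.
f is primitive ⇔ t has order 24 in GF(5)[t]/(f), i.e. t^(24/q) ≠ 1 for each prime q | 24.
t^(12) mod f = 1
t^(8) mod f = 3t + 4.
Since t^(12) = 1, the order of t divides 12 < 24; not primitive.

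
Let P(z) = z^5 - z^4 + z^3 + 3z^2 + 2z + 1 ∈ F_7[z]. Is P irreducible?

No

Check for roots in F_7: P(0) = 1; P(1) = 0 → root; P(2) = 6; P(3) = 6; P(4) = 0 → root; P(5) = 2; P(6) = 6.
P(1) = 0, so (z − 1) divides P(z); P is reducible.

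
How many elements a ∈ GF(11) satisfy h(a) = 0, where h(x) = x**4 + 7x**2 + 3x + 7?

2

Evaluate at each of the 11 elements of GF(11):
h(0) = 7; h(1) = 7; h(2) = 2; h(3) = 6; h(4) = 2; h(5) = 8; h(6) = 0 → root; h(7) = 0 → root; h(8) = 10; h(9) = 1; h(10) = 1.
Roots: {6, 7}.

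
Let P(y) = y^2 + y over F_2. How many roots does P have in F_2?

2

Evaluate at each of the 2 elements of F_2:
P(0) = 0 → root; P(1) = 0 → root.
Roots: {0, 1}.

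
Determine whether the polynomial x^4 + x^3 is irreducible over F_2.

No

Write m(x) = x^4 + x^3.
Check for roots in F_2: m(0) = 0 → root; m(1) = 0 → root.
m(0) = 0, so (x) divides m(x); m is reducible.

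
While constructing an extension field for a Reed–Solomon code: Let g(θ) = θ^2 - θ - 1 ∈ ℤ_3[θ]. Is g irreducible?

Yes

Check for roots in ℤ_3: g(0) = 2; g(1) = 2; g(2) = 1.
No roots. A degree-2 polynomial over a field with no linear factor is irreducible.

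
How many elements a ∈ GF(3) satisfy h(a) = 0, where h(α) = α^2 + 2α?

2

Evaluate at each of the 3 elements of GF(3):
h(0) = 0 → root; h(1) = 0 → root; h(2) = 2.
Roots: {0, 1}.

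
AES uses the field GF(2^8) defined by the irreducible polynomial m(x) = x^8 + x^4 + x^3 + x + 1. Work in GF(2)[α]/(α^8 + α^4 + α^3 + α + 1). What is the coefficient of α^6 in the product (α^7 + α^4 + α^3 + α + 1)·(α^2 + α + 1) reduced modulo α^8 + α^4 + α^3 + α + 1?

Multiply in GF(2)[α]: (α^7 + α^4 + α^3 + α + 1)·(α^2 + α + 1) = α^9 + α^8 + α^7 + α^6 + 1.
Reduce using α^8 ≡ α^4 + α^3 + α + 1 (mod α^8 + α^4 + α^3 + α + 1).
Reduced: α^7 + α^6 + α^5 + α^3 + α^2.

1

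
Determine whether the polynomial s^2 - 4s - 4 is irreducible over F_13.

Write h(s) = s^2 - 4s - 4.
Check each element of F_13 for a root: h(0)=9, h(1)=6, h(2)=5, h(3)=6, h(4)=9, h(5)=1, h(6)=8, h(7)=4, h(8)=2, h(9)=2, h(10)=4, h(11)=8, h(12)=1.
No roots. A degree-2 polynomial over a field with no linear factor is irreducible.

Yes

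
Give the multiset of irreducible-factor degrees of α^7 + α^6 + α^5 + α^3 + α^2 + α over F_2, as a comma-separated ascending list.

1, 1, 1, 1, 1, 2

Write h(α) = α^7 + α^6 + α^5 + α^3 + α^2 + α.
Roots in F_2: h(0) = 0 → root; h(1) = 0 → root.
Linear factors from roots: (α), (α + 1).
Complete factorization: h(α) = (α)·(α + 1)^4·(α^2 + α + 1).
Factor degrees with multiplicity: 1 + 1 + 1 + 1 + 1 + 2 = 7.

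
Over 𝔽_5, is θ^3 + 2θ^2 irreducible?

Write h(θ) = θ^3 + 2θ^2.
Check for roots in 𝔽_5: h(0) = 0 → root; h(1) = 3; h(2) = 1; h(3) = 0 → root; h(4) = 1.
h(0) = 0, so (θ) divides h(θ); h is reducible.

No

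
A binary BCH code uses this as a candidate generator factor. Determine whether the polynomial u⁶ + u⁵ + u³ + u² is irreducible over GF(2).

Write g(u) = u⁶ + u⁵ + u³ + u².
Check for roots in GF(2): g(0) = 0 → root; g(1) = 0 → root.
g(0) = 0, so (u) divides g(u); g is reducible.

No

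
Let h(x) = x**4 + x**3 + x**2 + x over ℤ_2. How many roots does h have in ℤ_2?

Evaluate at each of the 2 elements of ℤ_2:
h(0) = 0 → root; h(1) = 0 → root.
Roots: {0, 1}.

2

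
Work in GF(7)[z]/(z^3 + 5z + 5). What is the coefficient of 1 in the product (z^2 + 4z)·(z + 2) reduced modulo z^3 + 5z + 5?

Multiply in GF(7)[z]: (z^2 + 4z)·(z + 2) = z^3 + 6z^2 + z.
Reduce using z^3 ≡ 2z + 2 (mod z^3 + 5z + 5).
Reduced: 6z^2 + 3z + 2.

2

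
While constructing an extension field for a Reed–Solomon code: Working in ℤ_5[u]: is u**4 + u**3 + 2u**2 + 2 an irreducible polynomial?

Yes

Write h(u) = u**4 + u**3 + 2u**2 + 2.
Check for roots in ℤ_5: h(0) = 2; h(1) = 1; h(2) = 4; h(3) = 3; h(4) = 4.
No roots, so no linear factors.
Degree-2 irreducible divisors: test the 10 monic irreducibles of degree 2 over GF(5).
None of them divide h (all give nonzero remainder).
No irreducible factor of degree ≤ 2 exists, so h is irreducible over GF(5).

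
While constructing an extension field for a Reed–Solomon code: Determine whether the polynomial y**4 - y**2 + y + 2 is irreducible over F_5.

Yes

Write g(y) = y**4 - y**2 + y + 2.
Check for roots in F_5: g(0) = 2; g(1) = 3; g(2) = 1; g(3) = 2; g(4) = 1.
No roots, so no linear factors.
Degree-2 irreducible divisors: test the 10 monic irreducibles of degree 2 over GF(5).
None of them divide g (all give nonzero remainder).
No irreducible factor of degree ≤ 2 exists, so g is irreducible over GF(5).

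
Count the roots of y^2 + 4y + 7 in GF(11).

Write P(y) = y^2 + 4y + 7.
Evaluate at each of the 11 elements of GF(11):
P(0) = 7; P(1) = 1; P(2) = 8; P(3) = 6; P(4) = 6; P(5) = 8; P(6) = 1; P(7) = 7; P(8) = 4; P(9) = 3; P(10) = 4.
No element is a root.

0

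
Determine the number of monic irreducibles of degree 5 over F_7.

The number of monic irreducibles of degree 5 over GF(7) is (1/5)·Σ_{d∣5} μ(5/d) 7^d.
Divisors of 5: 1, 5; μ(5/d) for each: -1, 1.
Σ = − 7^1 + 7^5 = 16800.
N = 16800/5 = 3360.

3360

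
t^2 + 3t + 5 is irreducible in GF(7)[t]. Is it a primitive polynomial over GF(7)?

Yes

Write f(t) = t^2 + 3t + 5.
|GF(7^2)^×| = 7^2 − 1 = 48. Prime factorization: 48 = 2^4·3.
f is primitive ⇔ t has order 48 in GF(7)[t]/(f), i.e. t^(48/q) ≠ 1 for each prime q | 48.
t^(24) mod f = 6.
t^(16) mod f = 4.
None equal 1, so t has full order 48; f is primitive.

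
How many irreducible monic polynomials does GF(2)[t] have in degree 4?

3

x^(2^4) − x is the product of all monic irreducibles of degree dividing 4; Möbius inversion gives N = (1/4) Σ μ(4/d)·2^d.
Divisors of 4: 1, 2, 4; μ(4/d) for each: 0, -1, 1.
Σ = − 2^2 + 2^4 = 12.
N = 12/4 = 3.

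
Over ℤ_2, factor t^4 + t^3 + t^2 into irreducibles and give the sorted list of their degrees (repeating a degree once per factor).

Write h(t) = t^4 + t^3 + t^2.
Roots in ℤ_2: h(0) = 0 → root; h(1) = 1.
Linear factors from roots: (t).
Complete factorization: h(t) = (t)^2·(t^2 + t + 1).
Factor degrees with multiplicity: 1 + 1 + 2 = 4.

1, 1, 2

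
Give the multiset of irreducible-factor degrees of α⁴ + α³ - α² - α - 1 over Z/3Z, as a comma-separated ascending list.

4

Write g(α) = α⁴ + α³ - α² - α - 1.
Roots in Z/3Z: g(0) = 2; g(1) = 2; g(2) = 2.
Complete factorization: g(α) = (α⁴ + α³ - α² - α - 1).
Factor degrees with multiplicity: 4 = 4.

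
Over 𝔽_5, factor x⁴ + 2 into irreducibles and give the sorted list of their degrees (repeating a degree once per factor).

4

Write f(x) = x⁴ + 2.
Roots in 𝔽_5: f(0) = 2; f(1) = 3; f(2) = 3; f(3) = 3; f(4) = 3.
Complete factorization: f(x) = (x⁴ + 2).
Factor degrees with multiplicity: 4 = 4.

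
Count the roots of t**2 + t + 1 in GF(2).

Write h(t) = t**2 + t + 1.
Evaluate at each of the 2 elements of GF(2):
h(0) = 1; h(1) = 1.
No element is a root.

0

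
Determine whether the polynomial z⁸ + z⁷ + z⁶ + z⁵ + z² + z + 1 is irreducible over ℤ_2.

Write h(z) = z⁸ + z⁷ + z⁶ + z⁵ + z² + z + 1.
Check for roots in ℤ_2: h(0) = 1; h(1) = 1.
No roots, so no linear factors.
Monic irreducibles of degree 2 over GF(2): z² + z + 1.
None of them divide h (all give nonzero remainder).
Monic irreducibles of degree 3 over GF(2): z³ + z + 1, z³ + z² + 1.
None of them divide h (all give nonzero remainder).
Monic irreducibles of degree 4 over GF(2): z⁴ + z + 1, z⁴ + z³ + 1, z⁴ + z³ + z² + z + 1.
None of them divide h (all give nonzero remainder).
No irreducible factor of degree ≤ 4 exists, so h is irreducible over GF(2).

Yes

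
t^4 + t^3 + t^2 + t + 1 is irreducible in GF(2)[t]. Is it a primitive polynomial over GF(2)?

No

Write f(t) = t^4 + t^3 + t^2 + t + 1.
|GF(2^4)^×| = 2^4 − 1 = 15. Prime factorization: 15 = 3·5.
f is primitive ⇔ t has order 15 in GF(2)[t]/(f), i.e. t^(15/q) ≠ 1 for each prime q | 15.
t^(5) mod f = 1
t^(3) mod f = t^3.
Since t^(5) = 1, the order of t divides 5 < 15; not primitive.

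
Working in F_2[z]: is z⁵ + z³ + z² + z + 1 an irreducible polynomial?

Yes

Write f(z) = z⁵ + z³ + z² + z + 1.
Check for roots in F_2: f(0) = 1; f(1) = 1.
No roots, so no linear factors.
Monic irreducibles of degree 2 over GF(2): z² + z + 1.
None of them divide f (all give nonzero remainder).
No irreducible factor of degree ≤ 2 exists, so f is irreducible over GF(2).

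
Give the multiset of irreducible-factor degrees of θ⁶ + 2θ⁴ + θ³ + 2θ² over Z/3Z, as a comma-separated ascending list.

Write f(θ) = θ⁶ + 2θ⁴ + θ³ + 2θ².
Roots in Z/3Z: f(0) = 0 → root; f(1) = 0 → root; f(2) = 1.
Linear factors from roots: (θ), (θ + 2).
Complete factorization: f(θ) = (θ)^2·(θ + 2)^2·(θ² + 2θ + 2).
Factor degrees with multiplicity: 1 + 1 + 1 + 1 + 2 = 6.

1, 1, 1, 1, 2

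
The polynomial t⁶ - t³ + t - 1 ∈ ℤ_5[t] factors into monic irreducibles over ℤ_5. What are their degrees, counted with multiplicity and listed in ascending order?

Write f(t) = t⁶ - t³ + t - 1.
Roots in ℤ_5: f(0) = 4; f(1) = 0 → root; f(2) = 2; f(3) = 4; f(4) = 0 → root.
Linear factors from roots: (t - 1), (t + 1).
Complete factorization: f(t) = (t + 1)·(t - 1)·(t⁴ + t² - t + 1).
Factor degrees with multiplicity: 1 + 1 + 4 = 6.

1, 1, 4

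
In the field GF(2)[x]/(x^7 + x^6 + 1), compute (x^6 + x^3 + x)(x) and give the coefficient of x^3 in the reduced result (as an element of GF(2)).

0

Multiply in GF(2)[x]: (x^6 + x^3 + x)·(x) = x^7 + x^4 + x^2.
Reduce using x^7 ≡ x^6 + 1 (mod x^7 + x^6 + 1).
Reduced: x^6 + x^4 + x^2 + 1.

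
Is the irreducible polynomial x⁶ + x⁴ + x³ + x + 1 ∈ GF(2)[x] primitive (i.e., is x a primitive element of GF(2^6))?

Yes

Write f(x) = x⁶ + x⁴ + x³ + x + 1.
|GF(2^6)^×| = 2^6 − 1 = 63. Prime factorization: 63 = 3^2·7.
f is primitive ⇔ x has order 63 in GF(2)[x]/(f), i.e. x^(63/q) ≠ 1 for each prime q | 63.
x^(21) mod f = x³ + x² + x.
x^(9) mod f = x⁵ + x⁴ + x² + 1.
None equal 1, so x has full order 63; f is primitive.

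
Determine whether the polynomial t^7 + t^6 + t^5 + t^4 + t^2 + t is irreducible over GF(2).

Write m(t) = t^7 + t^6 + t^5 + t^4 + t^2 + t.
Check for roots in GF(2): m(0) = 0 → root; m(1) = 0 → root.
m(0) = 0, so (t) divides m(t); m is reducible.

No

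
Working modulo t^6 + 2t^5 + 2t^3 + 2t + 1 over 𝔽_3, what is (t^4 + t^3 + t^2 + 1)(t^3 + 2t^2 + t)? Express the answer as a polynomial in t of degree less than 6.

Multiply in 𝔽_3[t]: (t^4 + t^3 + t^2 + 1)·(t^3 + 2t^2 + t) = t^7 + t^5 + 2t^3 + 2t^2 + t.
Reduce using t^6 ≡ t^5 + t^3 + t + 2 (mod t^6 + 2t^5 + 2t^3 + 2t + 1).
Reduced: 2t^5 + t^4 + t + 2.

2t^5 + t^4 + t + 2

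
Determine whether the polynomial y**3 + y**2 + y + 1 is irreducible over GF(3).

Write f(y) = y**3 + y**2 + y + 1.
Check for roots in GF(3): f(0) = 1; f(1) = 1; f(2) = 0 → root.
f(2) = 0, so (y − 2) divides f(y); f is reducible.

No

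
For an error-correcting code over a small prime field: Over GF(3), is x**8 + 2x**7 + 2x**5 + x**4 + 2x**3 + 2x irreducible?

Write h(x) = x**8 + 2x**7 + 2x**5 + x**4 + 2x**3 + 2x.
Check for roots in GF(3): h(0) = 0 → root; h(1) = 1; h(2) = 0 → root.
h(0) = 0, so (x) divides h(x); h is reducible.

No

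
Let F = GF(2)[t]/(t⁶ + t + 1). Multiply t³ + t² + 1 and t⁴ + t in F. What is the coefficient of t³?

1

Multiply in GF(2)[t]: (t³ + t² + 1)·(t⁴ + t) = t⁷ + t⁶ + t³ + t.
Reduce using t⁶ ≡ t + 1 (mod t⁶ + t + 1).
Reduced: t³ + t² + t + 1.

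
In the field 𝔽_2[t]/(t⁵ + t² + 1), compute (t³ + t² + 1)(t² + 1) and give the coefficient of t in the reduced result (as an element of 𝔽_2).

Multiply in 𝔽_2[t]: (t³ + t² + 1)·(t² + 1) = t⁵ + t⁴ + t³ + 1.
Reduce using t⁵ ≡ t² + 1 (mod t⁵ + t² + 1).
Reduced: t⁴ + t³ + t².

0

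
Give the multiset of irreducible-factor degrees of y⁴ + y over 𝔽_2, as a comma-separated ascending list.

Write f(y) = y⁴ + y.
Roots in 𝔽_2: f(0) = 0 → root; f(1) = 0 → root.
Linear factors from roots: (y), (y + 1).
Complete factorization: f(y) = (y)·(y + 1)·(y² + y + 1).
Factor degrees with multiplicity: 1 + 1 + 2 = 4.

1, 1, 2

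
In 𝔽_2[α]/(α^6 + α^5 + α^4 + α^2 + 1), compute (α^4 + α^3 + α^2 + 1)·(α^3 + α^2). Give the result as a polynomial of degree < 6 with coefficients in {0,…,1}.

α + 1

Multiply in 𝔽_2[α]: (α^4 + α^3 + α^2 + 1)·(α^3 + α^2) = α^7 + α^4 + α^3 + α^2.
Reduce using α^6 ≡ α^5 + α^4 + α^2 + 1 (mod α^6 + α^5 + α^4 + α^2 + 1).
Reduced: α + 1.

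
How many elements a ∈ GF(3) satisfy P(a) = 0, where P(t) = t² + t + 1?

1

Evaluate at each of the 3 elements of GF(3):
P(0) = 1; P(1) = 0 → root; P(2) = 1.
Roots: {1}.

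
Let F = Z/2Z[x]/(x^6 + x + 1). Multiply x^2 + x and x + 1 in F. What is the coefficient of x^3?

Multiply in Z/2Z[x]: (x^2 + x)·(x + 1) = x^3 + x.
Reduced: x^3 + x.

1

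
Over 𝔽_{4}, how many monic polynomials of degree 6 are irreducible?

Gauss's count: N_{4}(6) = (1/6) Σ_{d|6} μ(6/d)·4^d.
Divisors of 6: 1, 2, 3, 6; μ(6/d) for each: 1, -1, -1, 1.
Σ = 4^1 − 4^2 − 4^3 + 4^6 = 4020.
N = 4020/6 = 670.

670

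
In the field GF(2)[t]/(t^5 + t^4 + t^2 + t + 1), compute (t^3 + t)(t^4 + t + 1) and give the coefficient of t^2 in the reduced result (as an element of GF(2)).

Multiply in GF(2)[t]: (t^3 + t)·(t^4 + t + 1) = t^7 + t^5 + t^4 + t^3 + t^2 + t.
Reduce using t^5 ≡ t^4 + t^2 + t + 1 (mod t^5 + t^4 + t^2 + t + 1).
Reduced: t^3 + t^2.

1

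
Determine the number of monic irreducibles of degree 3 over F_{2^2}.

20

The number of monic irreducibles of degree 3 over GF(4) is (1/3)·Σ_{d∣3} μ(3/d) 4^d.
Divisors of 3: 1, 3; μ(3/d) for each: -1, 1.
Σ = − 4^1 + 4^3 = 60.
N = 60/3 = 20.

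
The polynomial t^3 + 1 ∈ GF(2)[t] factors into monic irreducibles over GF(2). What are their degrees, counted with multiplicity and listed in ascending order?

Write g(t) = t^3 + 1.
Roots in GF(2): g(0) = 1; g(1) = 0 → root.
Linear factors from roots: (t + 1).
Complete factorization: g(t) = (t + 1)·(t^2 + t + 1).
Factor degrees with multiplicity: 1 + 2 = 3.

1, 2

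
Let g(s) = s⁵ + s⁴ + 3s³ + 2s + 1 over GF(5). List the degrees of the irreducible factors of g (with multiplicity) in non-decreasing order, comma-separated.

Roots in GF(5): g(0) = 1; g(1) = 3; g(2) = 2; g(3) = 2; g(4) = 1.
Complete factorization: g(s) = (s² + 2)·(s³ + s² + s + 3).
Factor degrees with multiplicity: 2 + 3 = 5.

2, 3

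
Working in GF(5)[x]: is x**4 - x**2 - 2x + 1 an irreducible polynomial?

Yes

Write h(x) = x**4 - x**2 - 2x + 1.
Check for roots in GF(5): h(0) = 1; h(1) = 4; h(2) = 4; h(3) = 2; h(4) = 3.
No roots, so no linear factors.
Degree-2 irreducible divisors: test the 10 monic irreducibles of degree 2 over GF(5).
None of them divide h (all give nonzero remainder).
No irreducible factor of degree ≤ 2 exists, so h is irreducible over GF(5).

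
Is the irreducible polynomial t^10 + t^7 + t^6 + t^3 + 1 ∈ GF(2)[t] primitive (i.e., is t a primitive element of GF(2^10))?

No

Write f(t) = t^10 + t^7 + t^6 + t^3 + 1.
|GF(2^10)^×| = 2^10 − 1 = 1023. Prime factorization: 1023 = 3·11·31.
f is primitive ⇔ t has order 1023 in GF(2)[t]/(f), i.e. t^(1023/q) ≠ 1 for each prime q | 1023.
t^(341) mod f = 1
t^(93) mod f = t^8 + t^7 + t^6 + t^5 + t^4 + t^2.
t^(33) mod f = t^9 + t^7 + t^6 + t^5 + t^4 + t + 1.
Since t^(341) = 1, the order of t divides 341 < 1023; not primitive.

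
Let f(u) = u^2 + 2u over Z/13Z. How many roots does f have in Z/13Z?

Evaluate at each of the 13 elements of Z/13Z:
f(0) = 0 → root; f(1) = 3; f(2) = 8; f(3) = 2; f(4) = 11; f(5) = 9; f(6) = 9; f(7) = 11; f(8) = 2; f(9) = 8; f(10) = 3; f(11) = 0 → root; f(12) = 12.
Roots: {0, 11}.

2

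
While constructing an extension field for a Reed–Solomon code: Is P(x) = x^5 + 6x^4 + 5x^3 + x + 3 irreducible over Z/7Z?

Yes

Check for roots in Z/7Z: P(0) = 3; P(1) = 2; P(2) = 5; P(3) = 2; P(4) = 3; P(5) = 4; P(6) = 2.
No roots, so no linear factors.
Degree-2 irreducible divisors: test the 21 monic irreducibles of degree 2 over GF(7).
None of them divide P (all give nonzero remainder).
No irreducible factor of degree ≤ 2 exists, so P is irreducible over GF(7).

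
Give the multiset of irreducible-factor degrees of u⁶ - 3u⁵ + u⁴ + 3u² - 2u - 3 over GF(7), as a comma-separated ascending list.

1, 1, 4

Write g(u) = u⁶ - 3u⁵ + u⁴ + 3u² - 2u - 3.
Linear factors from roots: (u + 2), (u + 1).
Complete factorization: g(u) = (u + 1)·(u + 2)·(u⁴ + u³ + 3u² + 3u + 2).
Factor degrees with multiplicity: 1 + 1 + 4 = 6.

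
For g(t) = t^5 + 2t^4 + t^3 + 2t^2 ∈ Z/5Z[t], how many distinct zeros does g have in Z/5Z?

Evaluate at each of the 5 elements of Z/5Z:
g(0) = 0 → root; g(1) = 1; g(2) = 0 → root; g(3) = 0 → root; g(4) = 2.
Roots: {0, 2, 3}.

3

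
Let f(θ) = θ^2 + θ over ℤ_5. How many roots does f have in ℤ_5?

2

Evaluate at each of the 5 elements of ℤ_5:
f(0) = 0 → root; f(1) = 2; f(2) = 1; f(3) = 2; f(4) = 0 → root.
Roots: {0, 4}.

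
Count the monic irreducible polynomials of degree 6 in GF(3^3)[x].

64566684

x^(27^6) − x is the product of all monic irreducibles of degree dividing 6; Möbius inversion gives N = (1/6) Σ μ(6/d)·27^d.
Divisors of 6: 1, 2, 3, 6; μ(6/d) for each: 1, -1, -1, 1.
Σ = 27^1 − 27^2 − 27^3 + 27^6 = 387400104.
N = 387400104/6 = 64566684.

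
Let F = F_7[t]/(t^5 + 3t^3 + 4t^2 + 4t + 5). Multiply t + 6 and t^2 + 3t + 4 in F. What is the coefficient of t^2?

Multiply in F_7[t]: (t + 6)·(t^2 + 3t + 4) = t^3 + 2t^2 + t + 3.
Reduced: t^3 + 2t^2 + t + 3.

2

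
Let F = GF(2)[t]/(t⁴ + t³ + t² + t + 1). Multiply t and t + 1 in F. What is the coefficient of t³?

0

Multiply in GF(2)[t]: (t)·(t + 1) = t² + t.
Reduced: t² + t.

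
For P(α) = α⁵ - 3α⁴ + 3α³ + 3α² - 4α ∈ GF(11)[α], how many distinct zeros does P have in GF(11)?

Evaluate at each of the 11 elements of GF(11):
P(0) = 0 → root; P(1) = 0 → root; P(2) = 1; P(3) = 8; P(4) = 7; P(5) = 8; P(6) = 0 → root; P(7) = 5; P(8) = 0 → root; P(9) = 4; P(10) = 0 → root.
Roots: {0, 1, 6, 8, 10}.

5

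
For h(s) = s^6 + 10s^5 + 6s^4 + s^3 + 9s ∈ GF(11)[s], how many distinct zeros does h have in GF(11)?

5

Evaluate at each of the 11 elements of GF(11):
h(0) = 0 → root; h(1) = 5; h(2) = 0 → root; h(3) = 3; h(4) = 0 → root; h(5) = 8; h(6) = 0 → root; h(7) = 0 → root; h(8) = 7; h(9) = 1; h(10) = 9.
Roots: {0, 2, 4, 6, 7}.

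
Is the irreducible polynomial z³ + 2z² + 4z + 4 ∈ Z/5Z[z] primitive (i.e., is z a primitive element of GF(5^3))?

Write f(z) = z³ + 2z² + 4z + 4.
|GF(5^3)^×| = 5^3 − 1 = 124. Prime factorization: 124 = 2^2·31.
f is primitive ⇔ z has order 124 in GF(5)[z]/(f), i.e. z^(124/q) ≠ 1 for each prime q | 124.
z^(62) mod f = 1
z^(4) mod f = 4z + 3.
Since z^(62) = 1, the order of z divides 62 < 124; not primitive.

No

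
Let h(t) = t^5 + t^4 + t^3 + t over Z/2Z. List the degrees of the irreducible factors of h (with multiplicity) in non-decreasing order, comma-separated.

Roots in Z/2Z: h(0) = 0 → root; h(1) = 0 → root.
Linear factors from roots: (t), (t + 1).
Complete factorization: h(t) = (t)·(t + 1)·(t^3 + t + 1).
Factor degrees with multiplicity: 1 + 1 + 3 = 5.

1, 1, 3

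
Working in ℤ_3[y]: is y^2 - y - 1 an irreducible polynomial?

Yes

Write f(y) = y^2 - y - 1.
Check for roots in ℤ_3: f(0) = 2; f(1) = 2; f(2) = 1.
No roots. A degree-2 polynomial over a field with no linear factor is irreducible.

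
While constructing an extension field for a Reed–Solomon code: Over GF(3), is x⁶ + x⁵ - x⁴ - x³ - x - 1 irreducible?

No

Write g(x) = x⁶ + x⁵ - x⁴ - x³ - x - 1.
Check for roots in GF(3): g(0) = 2; g(1) = 1; g(2) = 0 → root.
g(2) = 0, so (x − 2) divides g(x); g is reducible.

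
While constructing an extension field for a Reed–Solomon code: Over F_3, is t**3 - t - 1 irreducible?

Write m(t) = t**3 - t - 1.
Check for roots in F_3: m(0) = 2; m(1) = 2; m(2) = 2.
No roots. A degree-3 polynomial over a field with no linear factor is irreducible.

Yes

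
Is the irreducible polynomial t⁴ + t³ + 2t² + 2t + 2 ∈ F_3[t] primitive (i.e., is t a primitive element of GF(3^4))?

Write f(t) = t⁴ + t³ + 2t² + 2t + 2.
|GF(3^4)^×| = 3^4 − 1 = 80. Prime factorization: 80 = 2^4·5.
f is primitive ⇔ t has order 80 in GF(3)[t]/(f), i.e. t^(80/q) ≠ 1 for each prime q | 80.
t^(40) mod f = 2.
t^(16) mod f = t² + t.
None equal 1, so t has full order 80; f is primitive.

Yes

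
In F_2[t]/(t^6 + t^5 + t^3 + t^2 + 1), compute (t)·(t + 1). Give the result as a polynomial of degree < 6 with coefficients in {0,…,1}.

t^2 + t

Multiply in F_2[t]: (t)·(t + 1) = t^2 + t.
Reduced: t^2 + t.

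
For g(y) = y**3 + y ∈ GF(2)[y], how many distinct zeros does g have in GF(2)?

Evaluate at each of the 2 elements of GF(2):
g(0) = 0 → root; g(1) = 0 → root.
Roots: {0, 1}.

2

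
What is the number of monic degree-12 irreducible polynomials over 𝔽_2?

x^(2^12) − x is the product of all monic irreducibles of degree dividing 12; Möbius inversion gives N = (1/12) Σ μ(12/d)·2^d.
Divisors of 12: 1, 2, 3, 4, 6, 12; μ(12/d) for each: 0, 1, 0, -1, -1, 1.
Σ = 2^2 − 2^4 − 2^6 + 2^12 = 4020.
N = 4020/12 = 335.

335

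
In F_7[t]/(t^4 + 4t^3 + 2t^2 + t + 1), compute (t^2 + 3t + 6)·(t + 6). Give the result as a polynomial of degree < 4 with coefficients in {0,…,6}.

t^3 + 2t^2 + 3t + 1

Multiply in F_7[t]: (t^2 + 3t + 6)·(t + 6) = t^3 + 2t^2 + 3t + 1.
Reduced: t^3 + 2t^2 + 3t + 1.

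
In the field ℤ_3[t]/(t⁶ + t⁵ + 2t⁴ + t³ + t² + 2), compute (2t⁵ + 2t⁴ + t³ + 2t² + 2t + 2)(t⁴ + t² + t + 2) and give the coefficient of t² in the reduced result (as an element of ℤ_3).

0

Multiply in ℤ_3[t]: (2t⁵ + 2t⁴ + t³ + 2t² + 2t + 2)·(t⁴ + t² + t + 2) = 2t⁹ + 2t⁸ + 2t² + 1.
Reduce using t⁶ ≡ 2t⁵ + t⁴ + 2t³ + 2t² + 1 (mod t⁶ + t⁵ + 2t⁴ + t³ + t² + 2).
Reduced: t⁵ + t³ + 2t.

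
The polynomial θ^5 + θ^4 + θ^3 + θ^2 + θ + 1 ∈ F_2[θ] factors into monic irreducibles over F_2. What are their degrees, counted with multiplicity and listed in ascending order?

1, 2, 2

Write h(θ) = θ^5 + θ^4 + θ^3 + θ^2 + θ + 1.
Roots in F_2: h(0) = 1; h(1) = 0 → root.
Linear factors from roots: (θ + 1).
Complete factorization: h(θ) = (θ + 1)·(θ^2 + θ + 1)^2.
Factor degrees with multiplicity: 1 + 2 + 2 = 5.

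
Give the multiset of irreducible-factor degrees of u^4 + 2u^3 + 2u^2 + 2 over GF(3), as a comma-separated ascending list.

1, 3

Write f(u) = u^4 + 2u^3 + 2u^2 + 2.
Roots in GF(3): f(0) = 2; f(1) = 1; f(2) = 0 → root.
Linear factors from roots: (u + 1).
Complete factorization: f(u) = (u + 1)·(u^3 + u^2 + u + 2).
Factor degrees with multiplicity: 1 + 3 = 4.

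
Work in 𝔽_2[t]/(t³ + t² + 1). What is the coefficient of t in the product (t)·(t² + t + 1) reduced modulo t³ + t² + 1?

1

Multiply in 𝔽_2[t]: (t)·(t² + t + 1) = t³ + t² + t.
Reduce using t³ ≡ t² + 1 (mod t³ + t² + 1).
Reduced: t + 1.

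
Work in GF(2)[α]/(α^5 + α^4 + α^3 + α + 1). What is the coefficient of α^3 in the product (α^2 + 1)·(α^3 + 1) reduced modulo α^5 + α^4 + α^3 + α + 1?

Multiply in GF(2)[α]: (α^2 + 1)·(α^3 + 1) = α^5 + α^3 + α^2 + 1.
Reduce using α^5 ≡ α^4 + α^3 + α + 1 (mod α^5 + α^4 + α^3 + α + 1).
Reduced: α^4 + α^2 + α.

0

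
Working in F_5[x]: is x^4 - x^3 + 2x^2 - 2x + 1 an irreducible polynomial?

Yes

Write f(x) = x^4 - x^3 + 2x^2 - 2x + 1.
Check for roots in F_5: f(0) = 1; f(1) = 1; f(2) = 3; f(3) = 2; f(4) = 2.
No roots, so no linear factors.
Degree-2 irreducible divisors: test the 10 monic irreducibles of degree 2 over GF(5).
None of them divide f (all give nonzero remainder).
No irreducible factor of degree ≤ 2 exists, so f is irreducible over GF(5).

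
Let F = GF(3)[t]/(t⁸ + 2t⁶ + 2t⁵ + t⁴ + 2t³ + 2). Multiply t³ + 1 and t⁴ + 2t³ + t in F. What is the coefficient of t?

Multiply in GF(3)[t]: (t³ + 1)·(t⁴ + 2t³ + t) = t⁷ + 2t⁶ + 2t⁴ + 2t³ + t.
Reduced: t⁷ + 2t⁶ + 2t⁴ + 2t³ + t.

1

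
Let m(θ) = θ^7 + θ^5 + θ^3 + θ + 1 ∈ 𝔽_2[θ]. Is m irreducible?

Yes

Check for roots in 𝔽_2: m(0) = 1; m(1) = 1.
No roots, so no linear factors.
Monic irreducibles of degree 2 over GF(2): θ^2 + θ + 1.
None of them divide m (all give nonzero remainder).
Monic irreducibles of degree 3 over GF(2): θ^3 + θ + 1, θ^3 + θ^2 + 1.
None of them divide m (all give nonzero remainder).
No irreducible factor of degree ≤ 3 exists, so m is irreducible over GF(2).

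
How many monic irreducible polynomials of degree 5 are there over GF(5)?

624

x^(5^5) − x is the product of all monic irreducibles of degree dividing 5; Möbius inversion gives N = (1/5) Σ μ(5/d)·5^d.
Divisors of 5: 1, 5; μ(5/d) for each: -1, 1.
Σ = − 5^1 + 5^5 = 3120.
N = 3120/5 = 624.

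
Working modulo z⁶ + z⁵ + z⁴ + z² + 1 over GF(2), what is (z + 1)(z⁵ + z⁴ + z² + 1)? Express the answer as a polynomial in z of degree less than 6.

Multiply in GF(2)[z]: (z + 1)·(z⁵ + z⁴ + z² + 1) = z⁶ + z⁴ + z³ + z² + z + 1.
Reduce using z⁶ ≡ z⁵ + z⁴ + z² + 1 (mod z⁶ + z⁵ + z⁴ + z² + 1).
Reduced: z⁵ + z³ + z.

z^5 + z^3 + z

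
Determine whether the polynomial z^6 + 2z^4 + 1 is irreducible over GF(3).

Write P(z) = z^6 + 2z^4 + 1.
Check for roots in GF(3): P(0) = 1; P(1) = 1; P(2) = 1.
No roots, so no linear factors.
Monic irreducibles of degree 2 over GF(3): z^2 + 1, z^2 + z + 2, z^2 + 2z + 2.
None of them divide P (all give nonzero remainder).
Degree-3 irreducible divisors: test the 8 monic irreducibles of degree 3 over GF(3).
None of them divide P (all give nonzero remainder).
No irreducible factor of degree ≤ 3 exists, so P is irreducible over GF(3).

Yes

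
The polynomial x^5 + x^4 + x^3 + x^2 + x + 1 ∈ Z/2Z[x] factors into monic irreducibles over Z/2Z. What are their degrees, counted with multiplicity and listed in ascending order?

Write g(x) = x^5 + x^4 + x^3 + x^2 + x + 1.
Roots in Z/2Z: g(0) = 1; g(1) = 0 → root.
Linear factors from roots: (x + 1).
Complete factorization: g(x) = (x + 1)·(x^2 + x + 1)^2.
Factor degrees with multiplicity: 1 + 2 + 2 = 5.

1, 2, 2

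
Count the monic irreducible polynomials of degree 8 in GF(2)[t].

By the necklace-counting formula, N_2(8) = (1/8) Σ_{d|8} μ(8/d)·2^d.
Divisors of 8: 1, 2, 4, 8; μ(8/d) for each: 0, 0, -1, 1.
Σ = − 2^4 + 2^8 = 240.
N = 240/8 = 30.

30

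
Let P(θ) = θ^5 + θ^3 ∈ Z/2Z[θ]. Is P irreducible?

Check for roots in Z/2Z: P(0) = 0 → root; P(1) = 0 → root.
P(0) = 0, so (θ) divides P(θ); P is reducible.

No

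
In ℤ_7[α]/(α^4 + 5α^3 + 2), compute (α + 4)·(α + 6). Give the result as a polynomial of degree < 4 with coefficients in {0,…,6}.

α^2 + 3α + 3

Multiply in ℤ_7[α]: (α + 4)·(α + 6) = α^2 + 3α + 3.
Reduced: α^2 + 3α + 3.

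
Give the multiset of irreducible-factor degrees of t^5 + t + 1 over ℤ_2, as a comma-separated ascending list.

Write h(t) = t^5 + t + 1.
Roots in ℤ_2: h(0) = 1; h(1) = 1.
Complete factorization: h(t) = (t^2 + t + 1)·(t^3 + t^2 + 1).
Factor degrees with multiplicity: 2 + 3 = 5.

2, 3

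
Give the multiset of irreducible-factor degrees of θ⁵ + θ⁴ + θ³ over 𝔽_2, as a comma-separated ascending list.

1, 1, 1, 2

Write f(θ) = θ⁵ + θ⁴ + θ³.
Roots in 𝔽_2: f(0) = 0 → root; f(1) = 1.
Linear factors from roots: (θ).
Complete factorization: f(θ) = (θ)^3·(θ² + θ + 1).
Factor degrees with multiplicity: 1 + 1 + 1 + 2 = 5.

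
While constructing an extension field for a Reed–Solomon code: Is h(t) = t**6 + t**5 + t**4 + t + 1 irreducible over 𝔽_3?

Yes

Check for roots in 𝔽_3: h(0) = 1; h(1) = 2; h(2) = 1.
No roots, so no linear factors.
Monic irreducibles of degree 2 over GF(3): t**2 + 1, t**2 + t + 2, t**2 + 2t + 2.
None of them divide h (all give nonzero remainder).
Degree-3 irreducible divisors: test the 8 monic irreducibles of degree 3 over GF(3).
None of them divide h (all give nonzero remainder).
No irreducible factor of degree ≤ 3 exists, so h is irreducible over GF(3).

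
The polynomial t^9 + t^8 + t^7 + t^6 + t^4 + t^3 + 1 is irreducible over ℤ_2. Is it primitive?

Yes

Write f(t) = t^9 + t^8 + t^7 + t^6 + t^4 + t^3 + 1.
|GF(2^9)^×| = 2^9 − 1 = 511. Prime factorization: 511 = 7·73.
f is primitive ⇔ t has order 511 in GF(2)[t]/(f), i.e. t^(511/q) ≠ 1 for each prime q | 511.
t^(73) mod f = t^8 + t^7 + t^6 + t^3 + t + 1.
t^(7) mod f = t^7.
None equal 1, so t has full order 511; f is primitive.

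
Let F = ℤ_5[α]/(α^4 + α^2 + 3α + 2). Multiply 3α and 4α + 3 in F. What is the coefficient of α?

4

Multiply in ℤ_5[α]: (3α)·(4α + 3) = 2α^2 + 4α.
Reduced: 2α^2 + 4α.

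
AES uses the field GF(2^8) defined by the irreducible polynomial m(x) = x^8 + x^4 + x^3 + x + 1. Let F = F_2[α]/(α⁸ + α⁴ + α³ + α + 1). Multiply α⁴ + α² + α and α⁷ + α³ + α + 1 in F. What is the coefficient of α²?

1

Multiply in F_2[α]: (α⁴ + α² + α)·(α⁷ + α³ + α + 1) = α¹¹ + α⁹ + α⁸ + α⁷ + α³ + α.
Reduce using α⁸ ≡ α⁴ + α³ + α + 1 (mod α⁸ + α⁴ + α³ + α + 1).
Reduced: α⁶ + α⁵ + α⁴ + α³ + α² + α + 1.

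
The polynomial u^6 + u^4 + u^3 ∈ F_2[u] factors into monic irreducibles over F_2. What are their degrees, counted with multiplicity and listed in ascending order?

1, 1, 1, 3

Write f(u) = u^6 + u^4 + u^3.
Roots in F_2: f(0) = 0 → root; f(1) = 1.
Linear factors from roots: (u).
Complete factorization: f(u) = (u)^3·(u^3 + u + 1).
Factor degrees with multiplicity: 1 + 1 + 1 + 3 = 6.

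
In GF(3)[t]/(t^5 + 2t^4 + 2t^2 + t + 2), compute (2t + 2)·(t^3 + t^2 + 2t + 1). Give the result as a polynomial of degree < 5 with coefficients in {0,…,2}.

Multiply in GF(3)[t]: (2t + 2)·(t^3 + t^2 + 2t + 1) = 2t^4 + t^3 + 2.
Reduced: 2t^4 + t^3 + 2.

2t^4 + t^3 + 2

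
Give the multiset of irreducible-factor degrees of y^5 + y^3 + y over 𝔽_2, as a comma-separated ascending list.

Write g(y) = y^5 + y^3 + y.
Roots in 𝔽_2: g(0) = 0 → root; g(1) = 1.
Linear factors from roots: (y).
Complete factorization: g(y) = (y)·(y^2 + y + 1)^2.
Factor degrees with multiplicity: 1 + 2 + 2 = 5.

1, 2, 2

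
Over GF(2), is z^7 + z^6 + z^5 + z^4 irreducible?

Write h(z) = z^7 + z^6 + z^5 + z^4.
Check for roots in GF(2): h(0) = 0 → root; h(1) = 0 → root.
h(0) = 0, so (z) divides h(z); h is reducible.

No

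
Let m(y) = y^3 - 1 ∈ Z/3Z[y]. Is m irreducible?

No

Check for roots in Z/3Z: m(0) = 2; m(1) = 0 → root; m(2) = 1.
m(1) = 0, so (y − 1) divides m(y); m is reducible.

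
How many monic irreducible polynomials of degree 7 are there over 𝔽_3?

312

By the necklace-counting formula, N_3(7) = (1/7) Σ_{d|7} μ(7/d)·3^d.
Divisors of 7: 1, 7; μ(7/d) for each: -1, 1.
Σ = − 3^1 + 3^7 = 2184.
N = 2184/7 = 312.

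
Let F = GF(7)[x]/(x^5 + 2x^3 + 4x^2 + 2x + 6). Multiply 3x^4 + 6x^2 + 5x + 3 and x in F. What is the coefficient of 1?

3

Multiply in GF(7)[x]: (3x^4 + 6x^2 + 5x + 3)·(x) = 3x^5 + 6x^3 + 5x^2 + 3x.
Reduce using x^5 ≡ 5x^3 + 3x^2 + 5x + 1 (mod x^5 + 2x^3 + 4x^2 + 2x + 6).
Reduced: 4x + 3.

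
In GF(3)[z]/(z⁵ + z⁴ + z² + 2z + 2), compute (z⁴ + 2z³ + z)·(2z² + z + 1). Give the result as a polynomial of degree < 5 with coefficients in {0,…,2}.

Multiply in GF(3)[z]: (z⁴ + 2z³ + z)·(2z² + z + 1) = 2z⁶ + 2z⁵ + z³ + z² + z.
Reduce using z⁵ ≡ 2z⁴ + 2z² + z + 1 (mod z⁵ + z⁴ + z² + 2z + 2).
Reduced: 2z³.

2z^3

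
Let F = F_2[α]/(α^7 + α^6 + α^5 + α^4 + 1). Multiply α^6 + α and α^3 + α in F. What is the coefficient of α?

Multiply in F_2[α]: (α^6 + α)·(α^3 + α) = α^9 + α^7 + α^4 + α^2.
Reduce using α^7 ≡ α^6 + α^5 + α^4 + 1 (mod α^7 + α^6 + α^5 + α^4 + 1).
Reduced: α^6 + α + 1.

1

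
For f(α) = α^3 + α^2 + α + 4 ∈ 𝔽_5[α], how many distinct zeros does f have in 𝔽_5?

0

Evaluate at each of the 5 elements of 𝔽_5:
f(0) = 4; f(1) = 2; f(2) = 3; f(3) = 3; f(4) = 3.
No element is a root.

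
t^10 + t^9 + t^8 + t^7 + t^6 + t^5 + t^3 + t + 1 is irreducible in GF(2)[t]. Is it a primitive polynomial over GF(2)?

Write f(t) = t^10 + t^9 + t^8 + t^7 + t^6 + t^5 + t^3 + t + 1.
|GF(2^10)^×| = 2^10 − 1 = 1023. Prime factorization: 1023 = 3·11·31.
f is primitive ⇔ t has order 1023 in GF(2)[t]/(f), i.e. t^(1023/q) ≠ 1 for each prime q | 1023.
t^(341) mod f = 1
t^(93) mod f = t^8 + t^6 + t^2.
t^(33) mod f = t^6 + t^5 + t^4 + t^3 + t^2 + t.
Since t^(341) = 1, the order of t divides 341 < 1023; not primitive.

No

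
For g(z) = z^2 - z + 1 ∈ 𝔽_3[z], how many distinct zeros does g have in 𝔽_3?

Evaluate at each of the 3 elements of 𝔽_3:
g(0) = 1; g(1) = 1; g(2) = 0 → root.
Roots: {2}.

1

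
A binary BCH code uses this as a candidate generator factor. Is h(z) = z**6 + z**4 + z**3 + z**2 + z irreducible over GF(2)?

Check for roots in GF(2): h(0) = 0 → root; h(1) = 1.
h(0) = 0, so (z) divides h(z); h is reducible.

No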